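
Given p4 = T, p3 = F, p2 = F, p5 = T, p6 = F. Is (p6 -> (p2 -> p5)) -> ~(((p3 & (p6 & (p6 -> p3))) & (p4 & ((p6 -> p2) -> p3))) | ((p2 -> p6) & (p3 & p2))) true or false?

Substituting p4=T, p3=F, p2=F, p5=T, p6=F:
p2 -> p5 = F -> T = T
p6 -> (p2 -> p5) = F -> T = T
p6 -> p3 = F -> F = T
p6 & (p6 -> p3) = F & T = F
p3 & (p6 & (p6 -> p3)) = F & F = F
p6 -> p2 = F -> F = T
(p6 -> p2) -> p3 = T -> F = F
p4 & ((p6 -> p2) -> p3) = T & F = F
(p3 & (p6 & (p6 -> p3))) & (p4 & ((p6 -> p2) -> p3)) = F & F = F
p2 -> p6 = F -> F = T
p3 & p2 = F & F = F
(p2 -> p6) & (p3 & p2) = T & F = F
((p3 & (p6 & (p6 -> p3))) & (p4 & ((p6 -> p2) -> p3))) | ((p2 -> p6) & (p3 & p2)) = F | F = F
~(((p3 & (p6 & (p6 -> p3))) & (p4 & ((p6 -> p2) -> p3))) | ((p2 -> p6) & (p3 & p2))) = ~F = T
(p6 -> (p2 -> p5)) -> ~(((p3 & (p6 & (p6 -> p3))) & (p4 & ((p6 -> p2) -> p3))) | ((p2 -> p6) & (p3 & p2))) = T -> T = T

T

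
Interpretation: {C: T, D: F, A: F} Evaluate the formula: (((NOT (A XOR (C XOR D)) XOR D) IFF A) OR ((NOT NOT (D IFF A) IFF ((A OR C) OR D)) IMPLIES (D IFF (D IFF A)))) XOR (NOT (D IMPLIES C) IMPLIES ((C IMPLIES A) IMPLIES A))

F

C XOR D = T XOR F = T
A XOR (C XOR D) = F XOR T = T
NOT (A XOR (C XOR D)) = NOT T = F
NOT (A XOR (C XOR D)) XOR D = F XOR F = F
(NOT (A XOR (C XOR D)) XOR D) IFF A = F IFF F = T
D IFF A = F IFF F = T
NOT (D IFF A) = NOT T = F
NOT NOT (D IFF A) = NOT F = T
A OR C = F OR T = T
(A OR C) OR D = T OR F = T
NOT NOT (D IFF A) IFF ((A OR C) OR D) = T IFF T = T
D IFF A = F IFF F = T
D IFF (D IFF A) = F IFF T = F
(NOT NOT (D IFF A) IFF ((A OR C) OR D)) IMPLIES (D IFF (D IFF A)) = T IMPLIES F = F
((NOT (A XOR (C XOR D)) XOR D) IFF A) OR ((NOT NOT (D IFF A) IFF ((A OR C) OR D)) IMPLIES (D IFF (D IFF A))) = T OR F = T
D IMPLIES C = F IMPLIES T = T
NOT (D IMPLIES C) = NOT T = F
C IMPLIES A = T IMPLIES F = F
(C IMPLIES A) IMPLIES A = F IMPLIES F = T
NOT (D IMPLIES C) IMPLIES ((C IMPLIES A) IMPLIES A) = F IMPLIES T = T
(((NOT (A XOR (C XOR D)) XOR D) IFF A) OR ((NOT NOT (D IFF A) IFF ((A OR C) OR D)) IMPLIES (D IFF (D IFF A)))) XOR (NOT (D IMPLIES C) IMPLIES ((C IMPLIES A) IMPLIES A)) = T XOR T = F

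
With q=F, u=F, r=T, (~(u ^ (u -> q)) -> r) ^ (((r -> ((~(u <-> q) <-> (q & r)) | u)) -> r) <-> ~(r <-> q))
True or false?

u -> q = F -> F = T
u ^ (u -> q) = F ^ T = T
~(u ^ (u -> q)) = ~T = F
~(u ^ (u -> q)) -> r = F -> T = T
u <-> q = F <-> F = T
~(u <-> q) = ~T = F
q & r = F & T = F
~(u <-> q) <-> (q & r) = F <-> F = T
(~(u <-> q) <-> (q & r)) | u = T | F = T
r -> ((~(u <-> q) <-> (q & r)) | u) = T -> T = T
(r -> ((~(u <-> q) <-> (q & r)) | u)) -> r = T -> T = T
r <-> q = T <-> F = F
~(r <-> q) = ~F = T
((r -> ((~(u <-> q) <-> (q & r)) | u)) -> r) <-> ~(r <-> q) = T <-> T = T
(~(u ^ (u -> q)) -> r) ^ (((r -> ((~(u <-> q) <-> (q & r)) | u)) -> r) <-> ~(r <-> q)) = T ^ T = F

F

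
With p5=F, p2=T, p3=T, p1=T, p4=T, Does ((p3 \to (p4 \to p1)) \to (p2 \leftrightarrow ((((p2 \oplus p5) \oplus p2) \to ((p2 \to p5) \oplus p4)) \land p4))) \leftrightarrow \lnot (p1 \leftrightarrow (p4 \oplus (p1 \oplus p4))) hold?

Substituting p5=F, p2=T, p3=T, p1=T, p4=T:
p4 \to p1 = T \to T = T
p3 \to (p4 \to p1) = T \to T = T
p2 \oplus p5 = T \oplus F = T
(p2 \oplus p5) \oplus p2 = T \oplus T = F
p2 \to p5 = T \to F = F
(p2 \to p5) \oplus p4 = F \oplus T = T
((p2 \oplus p5) \oplus p2) \to ((p2 \to p5) \oplus p4) = F \to T = T
(((p2 \oplus p5) \oplus p2) \to ((p2 \to p5) \oplus p4)) \land p4 = T \land T = T
p2 \leftrightarrow ((((p2 \oplus p5) \oplus p2) \to ((p2 \to p5) \oplus p4)) \land p4) = T \leftrightarrow T = T
(p3 \to (p4 \to p1)) \to (p2 \leftrightarrow ((((p2 \oplus p5) \oplus p2) \to ((p2 \to p5) \oplus p4)) \land p4)) = T \to T = T
p1 \oplus p4 = T \oplus T = F
p4 \oplus (p1 \oplus p4) = T \oplus F = T
p1 \leftrightarrow (p4 \oplus (p1 \oplus p4)) = T \leftrightarrow T = T
\lnot (p1 \leftrightarrow (p4 \oplus (p1 \oplus p4))) = \lnot T = F
((p3 \to (p4 \to p1)) \to (p2 \leftrightarrow ((((p2 \oplus p5) \oplus p2) \to ((p2 \to p5) \oplus p4)) \land p4))) \leftrightarrow \lnot (p1 \leftrightarrow (p4 \oplus (p1 \oplus p4))) = T \leftrightarrow F = F

F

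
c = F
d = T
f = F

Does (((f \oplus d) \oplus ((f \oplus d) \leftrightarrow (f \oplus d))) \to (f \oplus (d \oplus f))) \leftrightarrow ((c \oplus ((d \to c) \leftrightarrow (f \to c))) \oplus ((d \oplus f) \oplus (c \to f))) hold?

F

Substituting c=F, d=T, f=F:
f \oplus d = F \oplus T = T
f \oplus d = F \oplus T = T
f \oplus d = F \oplus T = T
(f \oplus d) \leftrightarrow (f \oplus d) = T \leftrightarrow T = T
(f \oplus d) \oplus ((f \oplus d) \leftrightarrow (f \oplus d)) = T \oplus T = F
d \oplus f = T \oplus F = T
f \oplus (d \oplus f) = F \oplus T = T
((f \oplus d) \oplus ((f \oplus d) \leftrightarrow (f \oplus d))) \to (f \oplus (d \oplus f)) = F \to T = T
d \to c = T \to F = F
f \to c = F \to F = T
(d \to c) \leftrightarrow (f \to c) = F \leftrightarrow T = F
c \oplus ((d \to c) \leftrightarrow (f \to c)) = F \oplus F = F
d \oplus f = T \oplus F = T
c \to f = F \to F = T
(d \oplus f) \oplus (c \to f) = T \oplus T = F
(c \oplus ((d \to c) \leftrightarrow (f \to c))) \oplus ((d \oplus f) \oplus (c \to f)) = F \oplus F = F
(((f \oplus d) \oplus ((f \oplus d) \leftrightarrow (f \oplus d))) \to (f \oplus (d \oplus f))) \leftrightarrow ((c \oplus ((d \to c) \leftrightarrow (f \to c))) \oplus ((d \oplus f) \oplus (c \to f))) = T \leftrightarrow F = F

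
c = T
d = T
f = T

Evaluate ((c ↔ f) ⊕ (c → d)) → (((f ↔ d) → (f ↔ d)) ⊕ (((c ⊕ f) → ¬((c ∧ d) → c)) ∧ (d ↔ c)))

T

c ↔ f = T ↔ T = T
c → d = T → T = T
(c ↔ f) ⊕ (c → d) = T ⊕ T = F
f ↔ d = T ↔ T = T
f ↔ d = T ↔ T = T
(f ↔ d) → (f ↔ d) = T → T = T
c ⊕ f = T ⊕ T = F
c ∧ d = T ∧ T = T
(c ∧ d) → c = T → T = T
¬((c ∧ d) → c) = ¬T = F
(c ⊕ f) → ¬((c ∧ d) → c) = F → F = T
d ↔ c = T ↔ T = T
((c ⊕ f) → ¬((c ∧ d) → c)) ∧ (d ↔ c) = T ∧ T = T
((f ↔ d) → (f ↔ d)) ⊕ (((c ⊕ f) → ¬((c ∧ d) → c)) ∧ (d ↔ c)) = T ⊕ T = F
((c ↔ f) ⊕ (c → d)) → (((f ↔ d) → (f ↔ d)) ⊕ (((c ⊕ f) → ¬((c ∧ d) → c)) ∧ (d ↔ c))) = F → F = T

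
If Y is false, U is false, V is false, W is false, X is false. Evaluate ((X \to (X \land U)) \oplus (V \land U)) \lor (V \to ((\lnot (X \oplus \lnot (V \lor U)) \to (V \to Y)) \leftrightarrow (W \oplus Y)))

X \land U = F \land F = F
X \to (X \land U) = F \to F = T
V \land U = F \land F = F
(X \to (X \land U)) \oplus (V \land U) = T \oplus F = T
V \lor U = F \lor F = F
\lnot (V \lor U) = \lnot F = T
X \oplus \lnot (V \lor U) = F \oplus T = T
\lnot (X \oplus \lnot (V \lor U)) = \lnot T = F
V \to Y = F \to F = T
\lnot (X \oplus \lnot (V \lor U)) \to (V \to Y) = F \to T = T
W \oplus Y = F \oplus F = F
(\lnot (X \oplus \lnot (V \lor U)) \to (V \to Y)) \leftrightarrow (W \oplus Y) = T \leftrightarrow F = F
V \to ((\lnot (X \oplus \lnot (V \lor U)) \to (V \to Y)) \leftrightarrow (W \oplus Y)) = F \to F = T
((X \to (X \land U)) \oplus (V \land U)) \lor (V \to ((\lnot (X \oplus \lnot (V \lor U)) \to (V \to Y)) \leftrightarrow (W \oplus Y))) = T \lor T = T

T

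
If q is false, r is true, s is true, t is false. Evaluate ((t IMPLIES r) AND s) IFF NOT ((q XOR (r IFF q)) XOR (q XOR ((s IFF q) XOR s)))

t IMPLIES r = false IMPLIES true = true
(t IMPLIES r) AND s = true AND true = true
r IFF q = true IFF false = false
q XOR (r IFF q) = false XOR false = false
s IFF q = true IFF false = false
(s IFF q) XOR s = false XOR true = true
q XOR ((s IFF q) XOR s) = false XOR true = true
(q XOR (r IFF q)) XOR (q XOR ((s IFF q) XOR s)) = false XOR true = true
NOT ((q XOR (r IFF q)) XOR (q XOR ((s IFF q) XOR s))) = NOT true = false
((t IMPLIES r) AND s) IFF NOT ((q XOR (r IFF q)) XOR (q XOR ((s IFF q) XOR s))) = true IFF false = false

false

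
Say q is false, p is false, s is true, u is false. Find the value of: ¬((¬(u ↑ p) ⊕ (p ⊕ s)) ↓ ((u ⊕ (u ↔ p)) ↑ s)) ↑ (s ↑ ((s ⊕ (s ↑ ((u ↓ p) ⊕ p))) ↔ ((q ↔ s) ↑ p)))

Substituting q=False, p=False, s=True, u=False:
u ↑ p = False ↑ False = True
¬(u ↑ p) = ¬True = False
p ⊕ s = False ⊕ True = True
¬(u ↑ p) ⊕ (p ⊕ s) = False ⊕ True = True
u ↔ p = False ↔ False = True
u ⊕ (u ↔ p) = False ⊕ True = True
(u ⊕ (u ↔ p)) ↑ s = True ↑ True = False
(¬(u ↑ p) ⊕ (p ⊕ s)) ↓ ((u ⊕ (u ↔ p)) ↑ s) = True ↓ False = False
¬((¬(u ↑ p) ⊕ (p ⊕ s)) ↓ ((u ⊕ (u ↔ p)) ↑ s)) = ¬False = True
u ↓ p = False ↓ False = True
(u ↓ p) ⊕ p = True ⊕ False = True
s ↑ ((u ↓ p) ⊕ p) = True ↑ True = False
s ⊕ (s ↑ ((u ↓ p) ⊕ p)) = True ⊕ False = True
q ↔ s = False ↔ True = False
(q ↔ s) ↑ p = False ↑ False = True
(s ⊕ (s ↑ ((u ↓ p) ⊕ p))) ↔ ((q ↔ s) ↑ p) = True ↔ True = True
s ↑ ((s ⊕ (s ↑ ((u ↓ p) ⊕ p))) ↔ ((q ↔ s) ↑ p)) = True ↑ True = False
¬((¬(u ↑ p) ⊕ (p ⊕ s)) ↓ ((u ⊕ (u ↔ p)) ↑ s)) ↑ (s ↑ ((s ⊕ (s ↑ ((u ↓ p) ⊕ p))) ↔ ((q ↔ s) ↑ p))) = True ↑ False = True

True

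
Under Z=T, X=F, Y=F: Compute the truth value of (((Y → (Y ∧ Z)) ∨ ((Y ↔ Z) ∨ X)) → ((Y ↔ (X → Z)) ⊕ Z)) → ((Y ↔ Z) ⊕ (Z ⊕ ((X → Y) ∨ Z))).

Y ∧ Z = F ∧ T = F
Y → (Y ∧ Z) = F → F = T
Y ↔ Z = F ↔ T = F
(Y ↔ Z) ∨ X = F ∨ F = F
(Y → (Y ∧ Z)) ∨ ((Y ↔ Z) ∨ X) = T ∨ F = T
X → Z = F → T = T
Y ↔ (X → Z) = F ↔ T = F
(Y ↔ (X → Z)) ⊕ Z = F ⊕ T = T
((Y → (Y ∧ Z)) ∨ ((Y ↔ Z) ∨ X)) → ((Y ↔ (X → Z)) ⊕ Z) = T → T = T
Y ↔ Z = F ↔ T = F
X → Y = F → F = T
(X → Y) ∨ Z = T ∨ T = T
Z ⊕ ((X → Y) ∨ Z) = T ⊕ T = F
(Y ↔ Z) ⊕ (Z ⊕ ((X → Y) ∨ Z)) = F ⊕ F = F
(((Y → (Y ∧ Z)) ∨ ((Y ↔ Z) ∨ X)) → ((Y ↔ (X → Z)) ⊕ Z)) → ((Y ↔ Z) ⊕ (Z ⊕ ((X → Y) ∨ Z))) = T → F = F

F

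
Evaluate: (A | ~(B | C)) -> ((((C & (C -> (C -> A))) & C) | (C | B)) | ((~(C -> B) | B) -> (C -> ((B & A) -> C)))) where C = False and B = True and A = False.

True

B | C = True | False = True
~(B | C) = ~True = False
A | ~(B | C) = False | False = False
C -> A = False -> False = True
C -> (C -> A) = False -> True = True
C & (C -> (C -> A)) = False & True = False
(C & (C -> (C -> A))) & C = False & False = False
C | B = False | True = True
((C & (C -> (C -> A))) & C) | (C | B) = False | True = True
C -> B = False -> True = True
~(C -> B) = ~True = False
~(C -> B) | B = False | True = True
B & A = True & False = False
(B & A) -> C = False -> False = True
C -> ((B & A) -> C) = False -> True = True
(~(C -> B) | B) -> (C -> ((B & A) -> C)) = True -> True = True
(((C & (C -> (C -> A))) & C) | (C | B)) | ((~(C -> B) | B) -> (C -> ((B & A) -> C))) = True | True = True
(A | ~(B | C)) -> ((((C & (C -> (C -> A))) & C) | (C | B)) | ((~(C -> B) | B) -> (C -> ((B & A) -> C)))) = False -> True = True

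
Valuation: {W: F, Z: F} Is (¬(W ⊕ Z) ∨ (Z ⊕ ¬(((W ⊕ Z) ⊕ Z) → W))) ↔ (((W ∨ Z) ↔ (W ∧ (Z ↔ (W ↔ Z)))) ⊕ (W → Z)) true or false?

F

W ⊕ Z = F ⊕ F = F
¬(W ⊕ Z) = ¬F = T
W ⊕ Z = F ⊕ F = F
(W ⊕ Z) ⊕ Z = F ⊕ F = F
((W ⊕ Z) ⊕ Z) → W = F → F = T
¬(((W ⊕ Z) ⊕ Z) → W) = ¬T = F
Z ⊕ ¬(((W ⊕ Z) ⊕ Z) → W) = F ⊕ F = F
¬(W ⊕ Z) ∨ (Z ⊕ ¬(((W ⊕ Z) ⊕ Z) → W)) = T ∨ F = T
W ∨ Z = F ∨ F = F
W ↔ Z = F ↔ F = T
Z ↔ (W ↔ Z) = F ↔ T = F
W ∧ (Z ↔ (W ↔ Z)) = F ∧ F = F
(W ∨ Z) ↔ (W ∧ (Z ↔ (W ↔ Z))) = F ↔ F = T
W → Z = F → F = T
((W ∨ Z) ↔ (W ∧ (Z ↔ (W ↔ Z)))) ⊕ (W → Z) = T ⊕ T = F
(¬(W ⊕ Z) ∨ (Z ⊕ ¬(((W ⊕ Z) ⊕ Z) → W))) ↔ (((W ∨ Z) ↔ (W ∧ (Z ↔ (W ↔ Z)))) ⊕ (W → Z)) = T ↔ F = F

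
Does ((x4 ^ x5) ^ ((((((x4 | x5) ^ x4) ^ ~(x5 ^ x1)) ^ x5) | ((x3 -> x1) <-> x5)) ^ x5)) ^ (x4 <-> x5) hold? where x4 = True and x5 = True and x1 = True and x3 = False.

Substituting x4=True, x5=True, x1=True, x3=False:
x4 ^ x5 = True ^ True = False
x4 | x5 = True | True = True
(x4 | x5) ^ x4 = True ^ True = False
x5 ^ x1 = True ^ True = False
~(x5 ^ x1) = ~False = True
((x4 | x5) ^ x4) ^ ~(x5 ^ x1) = False ^ True = True
(((x4 | x5) ^ x4) ^ ~(x5 ^ x1)) ^ x5 = True ^ True = False
x3 -> x1 = False -> True = True
(x3 -> x1) <-> x5 = True <-> True = True
((((x4 | x5) ^ x4) ^ ~(x5 ^ x1)) ^ x5) | ((x3 -> x1) <-> x5) = False | True = True
(((((x4 | x5) ^ x4) ^ ~(x5 ^ x1)) ^ x5) | ((x3 -> x1) <-> x5)) ^ x5 = True ^ True = False
(x4 ^ x5) ^ ((((((x4 | x5) ^ x4) ^ ~(x5 ^ x1)) ^ x5) | ((x3 -> x1) <-> x5)) ^ x5) = False ^ False = False
x4 <-> x5 = True <-> True = True
((x4 ^ x5) ^ ((((((x4 | x5) ^ x4) ^ ~(x5 ^ x1)) ^ x5) | ((x3 -> x1) <-> x5)) ^ x5)) ^ (x4 <-> x5) = False ^ True = True

True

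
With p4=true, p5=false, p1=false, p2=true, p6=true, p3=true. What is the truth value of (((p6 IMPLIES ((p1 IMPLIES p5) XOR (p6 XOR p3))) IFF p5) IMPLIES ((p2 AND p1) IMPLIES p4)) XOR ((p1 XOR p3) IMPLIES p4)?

p1 IMPLIES p5 = false IMPLIES false = true
p6 XOR p3 = true XOR true = false
(p1 IMPLIES p5) XOR (p6 XOR p3) = true XOR false = true
p6 IMPLIES ((p1 IMPLIES p5) XOR (p6 XOR p3)) = true IMPLIES true = true
(p6 IMPLIES ((p1 IMPLIES p5) XOR (p6 XOR p3))) IFF p5 = true IFF false = false
p2 AND p1 = true AND false = false
(p2 AND p1) IMPLIES p4 = false IMPLIES true = true
((p6 IMPLIES ((p1 IMPLIES p5) XOR (p6 XOR p3))) IFF p5) IMPLIES ((p2 AND p1) IMPLIES p4) = false IMPLIES true = true
p1 XOR p3 = false XOR true = true
(p1 XOR p3) IMPLIES p4 = true IMPLIES true = true
(((p6 IMPLIES ((p1 IMPLIES p5) XOR (p6 XOR p3))) IFF p5) IMPLIES ((p2 AND p1) IMPLIES p4)) XOR ((p1 XOR p3) IMPLIES p4) = true XOR true = false

false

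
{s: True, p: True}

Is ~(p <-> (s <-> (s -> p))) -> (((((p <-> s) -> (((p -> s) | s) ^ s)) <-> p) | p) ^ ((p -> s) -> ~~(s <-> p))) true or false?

True

s -> p = True -> True = True
s <-> (s -> p) = True <-> True = True
p <-> (s <-> (s -> p)) = True <-> True = True
~(p <-> (s <-> (s -> p))) = ~True = False
p <-> s = True <-> True = True
p -> s = True -> True = True
(p -> s) | s = True | True = True
((p -> s) | s) ^ s = True ^ True = False
(p <-> s) -> (((p -> s) | s) ^ s) = True -> False = False
((p <-> s) -> (((p -> s) | s) ^ s)) <-> p = False <-> True = False
(((p <-> s) -> (((p -> s) | s) ^ s)) <-> p) | p = False | True = True
p -> s = True -> True = True
s <-> p = True <-> True = True
~(s <-> p) = ~True = False
~~(s <-> p) = ~False = True
(p -> s) -> ~~(s <-> p) = True -> True = True
((((p <-> s) -> (((p -> s) | s) ^ s)) <-> p) | p) ^ ((p -> s) -> ~~(s <-> p)) = True ^ True = False
~(p <-> (s <-> (s -> p))) -> (((((p <-> s) -> (((p -> s) | s) ^ s)) <-> p) | p) ^ ((p -> s) -> ~~(s <-> p))) = False -> False = True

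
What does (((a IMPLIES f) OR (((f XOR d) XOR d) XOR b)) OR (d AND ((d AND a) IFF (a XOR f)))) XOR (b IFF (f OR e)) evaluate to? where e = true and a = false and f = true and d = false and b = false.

true

a IMPLIES f = false IMPLIES true = true
f XOR d = true XOR false = true
(f XOR d) XOR d = true XOR false = true
((f XOR d) XOR d) XOR b = true XOR false = true
(a IMPLIES f) OR (((f XOR d) XOR d) XOR b) = true OR true = true
d AND a = false AND false = false
a XOR f = false XOR true = true
(d AND a) IFF (a XOR f) = false IFF true = false
d AND ((d AND a) IFF (a XOR f)) = false AND false = false
((a IMPLIES f) OR (((f XOR d) XOR d) XOR b)) OR (d AND ((d AND a) IFF (a XOR f))) = true OR false = true
f OR e = true OR true = true
b IFF (f OR e) = false IFF true = false
(((a IMPLIES f) OR (((f XOR d) XOR d) XOR b)) OR (d AND ((d AND a) IFF (a XOR f)))) XOR (b IFF (f OR e)) = true XOR false = true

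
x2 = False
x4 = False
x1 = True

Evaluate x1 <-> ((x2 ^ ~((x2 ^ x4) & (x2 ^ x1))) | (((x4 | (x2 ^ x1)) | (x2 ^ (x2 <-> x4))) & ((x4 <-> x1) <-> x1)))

True

Substituting x2=False, x4=False, x1=True:
x2 ^ x4 = False ^ False = False
x2 ^ x1 = False ^ True = True
(x2 ^ x4) & (x2 ^ x1) = False & True = False
~((x2 ^ x4) & (x2 ^ x1)) = ~False = True
x2 ^ ~((x2 ^ x4) & (x2 ^ x1)) = False ^ True = True
x2 ^ x1 = False ^ True = True
x4 | (x2 ^ x1) = False | True = True
x2 <-> x4 = False <-> False = True
x2 ^ (x2 <-> x4) = False ^ True = True
(x4 | (x2 ^ x1)) | (x2 ^ (x2 <-> x4)) = True | True = True
x4 <-> x1 = False <-> True = False
(x4 <-> x1) <-> x1 = False <-> True = False
((x4 | (x2 ^ x1)) | (x2 ^ (x2 <-> x4))) & ((x4 <-> x1) <-> x1) = True & False = False
(x2 ^ ~((x2 ^ x4) & (x2 ^ x1))) | (((x4 | (x2 ^ x1)) | (x2 ^ (x2 <-> x4))) & ((x4 <-> x1) <-> x1)) = True | False = True
x1 <-> ((x2 ^ ~((x2 ^ x4) & (x2 ^ x1))) | (((x4 | (x2 ^ x1)) | (x2 ^ (x2 <-> x4))) & ((x4 <-> x1) <-> x1))) = True <-> True = True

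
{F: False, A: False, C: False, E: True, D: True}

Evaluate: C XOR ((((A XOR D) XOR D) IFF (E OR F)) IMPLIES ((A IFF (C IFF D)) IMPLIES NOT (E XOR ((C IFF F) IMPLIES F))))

True

A XOR D = False XOR True = True
(A XOR D) XOR D = True XOR True = False
E OR F = True OR False = True
((A XOR D) XOR D) IFF (E OR F) = False IFF True = False
C IFF D = False IFF True = False
A IFF (C IFF D) = False IFF False = True
C IFF F = False IFF False = True
(C IFF F) IMPLIES F = True IMPLIES False = False
E XOR ((C IFF F) IMPLIES F) = True XOR False = True
NOT (E XOR ((C IFF F) IMPLIES F)) = NOT True = False
(A IFF (C IFF D)) IMPLIES NOT (E XOR ((C IFF F) IMPLIES F)) = True IMPLIES False = False
(((A XOR D) XOR D) IFF (E OR F)) IMPLIES ((A IFF (C IFF D)) IMPLIES NOT (E XOR ((C IFF F) IMPLIES F))) = False IMPLIES False = True
C XOR ((((A XOR D) XOR D) IFF (E OR F)) IMPLIES ((A IFF (C IFF D)) IMPLIES NOT (E XOR ((C IFF F) IMPLIES F)))) = False XOR True = True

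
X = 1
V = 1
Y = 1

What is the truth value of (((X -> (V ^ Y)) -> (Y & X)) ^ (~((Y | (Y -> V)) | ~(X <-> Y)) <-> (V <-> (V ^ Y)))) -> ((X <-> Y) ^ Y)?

Substituting X=1, V=1, Y=1:
V ^ Y = 1 ^ 1 = 0
X -> (V ^ Y) = 1 -> 0 = 0
Y & X = 1 & 1 = 1
(X -> (V ^ Y)) -> (Y & X) = 0 -> 1 = 1
Y -> V = 1 -> 1 = 1
Y | (Y -> V) = 1 | 1 = 1
X <-> Y = 1 <-> 1 = 1
~(X <-> Y) = ~1 = 0
(Y | (Y -> V)) | ~(X <-> Y) = 1 | 0 = 1
~((Y | (Y -> V)) | ~(X <-> Y)) = ~1 = 0
V ^ Y = 1 ^ 1 = 0
V <-> (V ^ Y) = 1 <-> 0 = 0
~((Y | (Y -> V)) | ~(X <-> Y)) <-> (V <-> (V ^ Y)) = 0 <-> 0 = 1
((X -> (V ^ Y)) -> (Y & X)) ^ (~((Y | (Y -> V)) | ~(X <-> Y)) <-> (V <-> (V ^ Y))) = 1 ^ 1 = 0
X <-> Y = 1 <-> 1 = 1
(X <-> Y) ^ Y = 1 ^ 1 = 0
(((X -> (V ^ Y)) -> (Y & X)) ^ (~((Y | (Y -> V)) | ~(X <-> Y)) <-> (V <-> (V ^ Y)))) -> ((X <-> Y) ^ Y) = 0 -> 0 = 1

1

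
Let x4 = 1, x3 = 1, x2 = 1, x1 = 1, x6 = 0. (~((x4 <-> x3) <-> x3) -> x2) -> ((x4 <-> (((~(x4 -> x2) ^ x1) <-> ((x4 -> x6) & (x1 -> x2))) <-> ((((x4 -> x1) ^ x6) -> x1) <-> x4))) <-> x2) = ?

Substituting x4=1, x3=1, x2=1, x1=1, x6=0:
x4 <-> x3 = 1 <-> 1 = 1
(x4 <-> x3) <-> x3 = 1 <-> 1 = 1
~((x4 <-> x3) <-> x3) = ~1 = 0
~((x4 <-> x3) <-> x3) -> x2 = 0 -> 1 = 1
x4 -> x2 = 1 -> 1 = 1
~(x4 -> x2) = ~1 = 0
~(x4 -> x2) ^ x1 = 0 ^ 1 = 1
x4 -> x6 = 1 -> 0 = 0
x1 -> x2 = 1 -> 1 = 1
(x4 -> x6) & (x1 -> x2) = 0 & 1 = 0
(~(x4 -> x2) ^ x1) <-> ((x4 -> x6) & (x1 -> x2)) = 1 <-> 0 = 0
x4 -> x1 = 1 -> 1 = 1
(x4 -> x1) ^ x6 = 1 ^ 0 = 1
((x4 -> x1) ^ x6) -> x1 = 1 -> 1 = 1
(((x4 -> x1) ^ x6) -> x1) <-> x4 = 1 <-> 1 = 1
((~(x4 -> x2) ^ x1) <-> ((x4 -> x6) & (x1 -> x2))) <-> ((((x4 -> x1) ^ x6) -> x1) <-> x4) = 0 <-> 1 = 0
x4 <-> (((~(x4 -> x2) ^ x1) <-> ((x4 -> x6) & (x1 -> x2))) <-> ((((x4 -> x1) ^ x6) -> x1) <-> x4)) = 1 <-> 0 = 0
(x4 <-> (((~(x4 -> x2) ^ x1) <-> ((x4 -> x6) & (x1 -> x2))) <-> ((((x4 -> x1) ^ x6) -> x1) <-> x4))) <-> x2 = 0 <-> 1 = 0
(~((x4 <-> x3) <-> x3) -> x2) -> ((x4 <-> (((~(x4 -> x2) ^ x1) <-> ((x4 -> x6) & (x1 -> x2))) <-> ((((x4 -> x1) ^ x6) -> x1) <-> x4))) <-> x2) = 1 -> 0 = 0

0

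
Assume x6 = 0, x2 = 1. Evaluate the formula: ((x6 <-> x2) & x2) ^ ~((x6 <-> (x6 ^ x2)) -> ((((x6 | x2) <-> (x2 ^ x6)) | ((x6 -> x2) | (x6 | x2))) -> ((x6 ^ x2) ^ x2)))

x6 <-> x2 = 0 <-> 1 = 0
(x6 <-> x2) & x2 = 0 & 1 = 0
x6 ^ x2 = 0 ^ 1 = 1
x6 <-> (x6 ^ x2) = 0 <-> 1 = 0
x6 | x2 = 0 | 1 = 1
x2 ^ x6 = 1 ^ 0 = 1
(x6 | x2) <-> (x2 ^ x6) = 1 <-> 1 = 1
x6 -> x2 = 0 -> 1 = 1
x6 | x2 = 0 | 1 = 1
(x6 -> x2) | (x6 | x2) = 1 | 1 = 1
((x6 | x2) <-> (x2 ^ x6)) | ((x6 -> x2) | (x6 | x2)) = 1 | 1 = 1
x6 ^ x2 = 0 ^ 1 = 1
(x6 ^ x2) ^ x2 = 1 ^ 1 = 0
(((x6 | x2) <-> (x2 ^ x6)) | ((x6 -> x2) | (x6 | x2))) -> ((x6 ^ x2) ^ x2) = 1 -> 0 = 0
(x6 <-> (x6 ^ x2)) -> ((((x6 | x2) <-> (x2 ^ x6)) | ((x6 -> x2) | (x6 | x2))) -> ((x6 ^ x2) ^ x2)) = 0 -> 0 = 1
~((x6 <-> (x6 ^ x2)) -> ((((x6 | x2) <-> (x2 ^ x6)) | ((x6 -> x2) | (x6 | x2))) -> ((x6 ^ x2) ^ x2))) = ~1 = 0
((x6 <-> x2) & x2) ^ ~((x6 <-> (x6 ^ x2)) -> ((((x6 | x2) <-> (x2 ^ x6)) | ((x6 -> x2) | (x6 | x2))) -> ((x6 ^ x2) ^ x2))) = 0 ^ 0 = 0

0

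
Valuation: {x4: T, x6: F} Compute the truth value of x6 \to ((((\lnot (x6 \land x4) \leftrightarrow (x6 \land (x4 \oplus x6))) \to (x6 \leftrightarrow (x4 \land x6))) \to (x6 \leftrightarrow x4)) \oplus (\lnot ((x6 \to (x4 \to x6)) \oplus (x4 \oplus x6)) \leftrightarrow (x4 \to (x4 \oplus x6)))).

x6 \land x4 = F \land T = F
\lnot (x6 \land x4) = \lnot F = T
x4 \oplus x6 = T \oplus F = T
x6 \land (x4 \oplus x6) = F \land T = F
\lnot (x6 \land x4) \leftrightarrow (x6 \land (x4 \oplus x6)) = T \leftrightarrow F = F
x4 \land x6 = T \land F = F
x6 \leftrightarrow (x4 \land x6) = F \leftrightarrow F = T
(\lnot (x6 \land x4) \leftrightarrow (x6 \land (x4 \oplus x6))) \to (x6 \leftrightarrow (x4 \land x6)) = F \to T = T
x6 \leftrightarrow x4 = F \leftrightarrow T = F
((\lnot (x6 \land x4) \leftrightarrow (x6 \land (x4 \oplus x6))) \to (x6 \leftrightarrow (x4 \land x6))) \to (x6 \leftrightarrow x4) = T \to F = F
x4 \to x6 = T \to F = F
x6 \to (x4 \to x6) = F \to F = T
x4 \oplus x6 = T \oplus F = T
(x6 \to (x4 \to x6)) \oplus (x4 \oplus x6) = T \oplus T = F
\lnot ((x6 \to (x4 \to x6)) \oplus (x4 \oplus x6)) = \lnot F = T
x4 \oplus x6 = T \oplus F = T
x4 \to (x4 \oplus x6) = T \to T = T
\lnot ((x6 \to (x4 \to x6)) \oplus (x4 \oplus x6)) \leftrightarrow (x4 \to (x4 \oplus x6)) = T \leftrightarrow T = T
(((\lnot (x6 \land x4) \leftrightarrow (x6 \land (x4 \oplus x6))) \to (x6 \leftrightarrow (x4 \land x6))) \to (x6 \leftrightarrow x4)) \oplus (\lnot ((x6 \to (x4 \to x6)) \oplus (x4 \oplus x6)) \leftrightarrow (x4 \to (x4 \oplus x6))) = F \oplus T = T
x6 \to ((((\lnot (x6 \land x4) \leftrightarrow (x6 \land (x4 \oplus x6))) \to (x6 \leftrightarrow (x4 \land x6))) \to (x6 \leftrightarrow x4)) \oplus (\lnot ((x6 \to (x4 \to x6)) \oplus (x4 \oplus x6)) \leftrightarrow (x4 \to (x4 \oplus x6)))) = F \to T = T

T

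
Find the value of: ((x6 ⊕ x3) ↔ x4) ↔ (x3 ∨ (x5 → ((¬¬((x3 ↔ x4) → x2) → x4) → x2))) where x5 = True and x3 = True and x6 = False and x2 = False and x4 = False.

False

x6 ⊕ x3 = False ⊕ True = True
(x6 ⊕ x3) ↔ x4 = True ↔ False = False
x3 ↔ x4 = True ↔ False = False
(x3 ↔ x4) → x2 = False → False = True
¬((x3 ↔ x4) → x2) = ¬True = False
¬¬((x3 ↔ x4) → x2) = ¬False = True
¬¬((x3 ↔ x4) → x2) → x4 = True → False = False
(¬¬((x3 ↔ x4) → x2) → x4) → x2 = False → False = True
x5 → ((¬¬((x3 ↔ x4) → x2) → x4) → x2) = True → True = True
x3 ∨ (x5 → ((¬¬((x3 ↔ x4) → x2) → x4) → x2)) = True ∨ True = True
((x6 ⊕ x3) ↔ x4) ↔ (x3 ∨ (x5 → ((¬¬((x3 ↔ x4) → x2) → x4) → x2))) = False ↔ True = False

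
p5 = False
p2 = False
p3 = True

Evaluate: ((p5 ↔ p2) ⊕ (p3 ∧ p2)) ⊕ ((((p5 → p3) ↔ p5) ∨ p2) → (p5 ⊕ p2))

Substituting p5=False, p2=False, p3=True:
p5 ↔ p2 = False ↔ False = True
p3 ∧ p2 = True ∧ False = False
(p5 ↔ p2) ⊕ (p3 ∧ p2) = True ⊕ False = True
p5 → p3 = False → True = True
(p5 → p3) ↔ p5 = True ↔ False = False
((p5 → p3) ↔ p5) ∨ p2 = False ∨ False = False
p5 ⊕ p2 = False ⊕ False = False
(((p5 → p3) ↔ p5) ∨ p2) → (p5 ⊕ p2) = False → False = True
((p5 ↔ p2) ⊕ (p3 ∧ p2)) ⊕ ((((p5 → p3) ↔ p5) ∨ p2) → (p5 ⊕ p2)) = True ⊕ True = False

False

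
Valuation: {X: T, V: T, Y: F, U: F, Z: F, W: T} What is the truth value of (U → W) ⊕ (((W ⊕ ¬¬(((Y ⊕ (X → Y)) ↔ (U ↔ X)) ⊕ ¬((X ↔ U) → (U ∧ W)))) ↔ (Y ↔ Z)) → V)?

F

U → W = F → T = T
X → Y = T → F = F
Y ⊕ (X → Y) = F ⊕ F = F
U ↔ X = F ↔ T = F
(Y ⊕ (X → Y)) ↔ (U ↔ X) = F ↔ F = T
X ↔ U = T ↔ F = F
U ∧ W = F ∧ T = F
(X ↔ U) → (U ∧ W) = F → F = T
¬((X ↔ U) → (U ∧ W)) = ¬T = F
((Y ⊕ (X → Y)) ↔ (U ↔ X)) ⊕ ¬((X ↔ U) → (U ∧ W)) = T ⊕ F = T
¬(((Y ⊕ (X → Y)) ↔ (U ↔ X)) ⊕ ¬((X ↔ U) → (U ∧ W))) = ¬T = F
¬¬(((Y ⊕ (X → Y)) ↔ (U ↔ X)) ⊕ ¬((X ↔ U) → (U ∧ W))) = ¬F = T
W ⊕ ¬¬(((Y ⊕ (X → Y)) ↔ (U ↔ X)) ⊕ ¬((X ↔ U) → (U ∧ W))) = T ⊕ T = F
Y ↔ Z = F ↔ F = T
(W ⊕ ¬¬(((Y ⊕ (X → Y)) ↔ (U ↔ X)) ⊕ ¬((X ↔ U) → (U ∧ W)))) ↔ (Y ↔ Z) = F ↔ T = F
((W ⊕ ¬¬(((Y ⊕ (X → Y)) ↔ (U ↔ X)) ⊕ ¬((X ↔ U) → (U ∧ W)))) ↔ (Y ↔ Z)) → V = F → T = T
(U → W) ⊕ (((W ⊕ ¬¬(((Y ⊕ (X → Y)) ↔ (U ↔ X)) ⊕ ¬((X ↔ U) → (U ∧ W)))) ↔ (Y ↔ Z)) → V) = T ⊕ T = F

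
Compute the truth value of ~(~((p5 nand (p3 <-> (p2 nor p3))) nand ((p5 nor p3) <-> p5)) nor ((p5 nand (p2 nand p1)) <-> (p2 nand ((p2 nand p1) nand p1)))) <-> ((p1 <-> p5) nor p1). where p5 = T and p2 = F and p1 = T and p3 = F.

p2 nor p3 = F nor F = T
p3 <-> (p2 nor p3) = F <-> T = F
p5 nand (p3 <-> (p2 nor p3)) = T nand F = T
p5 nor p3 = T nor F = F
(p5 nor p3) <-> p5 = F <-> T = F
(p5 nand (p3 <-> (p2 nor p3))) nand ((p5 nor p3) <-> p5) = T nand F = T
~((p5 nand (p3 <-> (p2 nor p3))) nand ((p5 nor p3) <-> p5)) = ~T = F
p2 nand p1 = F nand T = T
p5 nand (p2 nand p1) = T nand T = F
p2 nand p1 = F nand T = T
(p2 nand p1) nand p1 = T nand T = F
p2 nand ((p2 nand p1) nand p1) = F nand F = T
(p5 nand (p2 nand p1)) <-> (p2 nand ((p2 nand p1) nand p1)) = F <-> T = F
~((p5 nand (p3 <-> (p2 nor p3))) nand ((p5 nor p3) <-> p5)) nor ((p5 nand (p2 nand p1)) <-> (p2 nand ((p2 nand p1) nand p1))) = F nor F = T
~(~((p5 nand (p3 <-> (p2 nor p3))) nand ((p5 nor p3) <-> p5)) nor ((p5 nand (p2 nand p1)) <-> (p2 nand ((p2 nand p1) nand p1)))) = ~T = F
p1 <-> p5 = T <-> T = T
(p1 <-> p5) nor p1 = T nor T = F
~(~((p5 nand (p3 <-> (p2 nor p3))) nand ((p5 nor p3) <-> p5)) nor ((p5 nand (p2 nand p1)) <-> (p2 nand ((p2 nand p1) nand p1)))) <-> ((p1 <-> p5) nor p1) = F <-> F = T

T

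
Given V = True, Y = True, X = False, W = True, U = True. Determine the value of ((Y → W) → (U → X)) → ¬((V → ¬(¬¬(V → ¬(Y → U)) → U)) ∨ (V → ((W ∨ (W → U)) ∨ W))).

Substituting V=True, Y=True, X=False, W=True, U=True:
Y → W = True → True = True
U → X = True → False = False
(Y → W) → (U → X) = True → False = False
Y → U = True → True = True
¬(Y → U) = ¬True = False
V → ¬(Y → U) = True → False = False
¬(V → ¬(Y → U)) = ¬False = True
¬¬(V → ¬(Y → U)) = ¬True = False
¬¬(V → ¬(Y → U)) → U = False → True = True
¬(¬¬(V → ¬(Y → U)) → U) = ¬True = False
V → ¬(¬¬(V → ¬(Y → U)) → U) = True → False = False
W → U = True → True = True
W ∨ (W → U) = True ∨ True = True
(W ∨ (W → U)) ∨ W = True ∨ True = True
V → ((W ∨ (W → U)) ∨ W) = True → True = True
(V → ¬(¬¬(V → ¬(Y → U)) → U)) ∨ (V → ((W ∨ (W → U)) ∨ W)) = False ∨ True = True
¬((V → ¬(¬¬(V → ¬(Y → U)) → U)) ∨ (V → ((W ∨ (W → U)) ∨ W))) = ¬True = False
((Y → W) → (U → X)) → ¬((V → ¬(¬¬(V → ¬(Y → U)) → U)) ∨ (V → ((W ∨ (W → U)) ∨ W))) = False → False = True

True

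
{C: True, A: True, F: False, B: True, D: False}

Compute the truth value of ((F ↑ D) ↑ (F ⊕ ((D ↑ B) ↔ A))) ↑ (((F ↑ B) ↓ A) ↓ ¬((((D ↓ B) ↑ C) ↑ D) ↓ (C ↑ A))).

F ↑ D = False ↑ False = True
D ↑ B = False ↑ True = True
(D ↑ B) ↔ A = True ↔ True = True
F ⊕ ((D ↑ B) ↔ A) = False ⊕ True = True
(F ↑ D) ↑ (F ⊕ ((D ↑ B) ↔ A)) = True ↑ True = False
F ↑ B = False ↑ True = True
(F ↑ B) ↓ A = True ↓ True = False
D ↓ B = False ↓ True = False
(D ↓ B) ↑ C = False ↑ True = True
((D ↓ B) ↑ C) ↑ D = True ↑ False = True
C ↑ A = True ↑ True = False
(((D ↓ B) ↑ C) ↑ D) ↓ (C ↑ A) = True ↓ False = False
¬((((D ↓ B) ↑ C) ↑ D) ↓ (C ↑ A)) = ¬False = True
((F ↑ B) ↓ A) ↓ ¬((((D ↓ B) ↑ C) ↑ D) ↓ (C ↑ A)) = False ↓ True = False
((F ↑ D) ↑ (F ⊕ ((D ↑ B) ↔ A))) ↑ (((F ↑ B) ↓ A) ↓ ¬((((D ↓ B) ↑ C) ↑ D) ↓ (C ↑ A))) = False ↑ False = True

True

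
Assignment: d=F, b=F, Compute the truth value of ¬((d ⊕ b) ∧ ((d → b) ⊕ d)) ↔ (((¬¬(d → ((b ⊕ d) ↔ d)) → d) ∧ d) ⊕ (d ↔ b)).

T

d ⊕ b = F ⊕ F = F
d → b = F → F = T
(d → b) ⊕ d = T ⊕ F = T
(d ⊕ b) ∧ ((d → b) ⊕ d) = F ∧ T = F
¬((d ⊕ b) ∧ ((d → b) ⊕ d)) = ¬F = T
b ⊕ d = F ⊕ F = F
(b ⊕ d) ↔ d = F ↔ F = T
d → ((b ⊕ d) ↔ d) = F → T = T
¬(d → ((b ⊕ d) ↔ d)) = ¬T = F
¬¬(d → ((b ⊕ d) ↔ d)) = ¬F = T
¬¬(d → ((b ⊕ d) ↔ d)) → d = T → F = F
(¬¬(d → ((b ⊕ d) ↔ d)) → d) ∧ d = F ∧ F = F
d ↔ b = F ↔ F = T
((¬¬(d → ((b ⊕ d) ↔ d)) → d) ∧ d) ⊕ (d ↔ b) = F ⊕ T = T
¬((d ⊕ b) ∧ ((d → b) ⊕ d)) ↔ (((¬¬(d → ((b ⊕ d) ↔ d)) → d) ∧ d) ⊕ (d ↔ b)) = T ↔ T = T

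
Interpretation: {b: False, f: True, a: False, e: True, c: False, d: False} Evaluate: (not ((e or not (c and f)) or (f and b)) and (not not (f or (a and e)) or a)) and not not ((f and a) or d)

False

c and f = False and True = False
not (c and f) = not False = True
e or not (c and f) = True or True = True
f and b = True and False = False
(e or not (c and f)) or (f and b) = True or False = True
not ((e or not (c and f)) or (f and b)) = not True = False
a and e = False and True = False
f or (a and e) = True or False = True
not (f or (a and e)) = not True = False
not not (f or (a and e)) = not False = True
not not (f or (a and e)) or a = True or False = True
not ((e or not (c and f)) or (f and b)) and (not not (f or (a and e)) or a) = False and True = False
f and a = True and False = False
(f and a) or d = False or False = False
not ((f and a) or d) = not False = True
not not ((f and a) or d) = not True = False
(not ((e or not (c and f)) or (f and b)) and (not not (f or (a and e)) or a)) and not not ((f and a) or d) = False and False = False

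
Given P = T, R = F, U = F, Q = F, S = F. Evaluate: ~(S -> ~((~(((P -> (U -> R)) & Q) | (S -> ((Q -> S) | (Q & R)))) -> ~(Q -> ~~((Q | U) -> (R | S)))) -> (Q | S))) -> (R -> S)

U -> R = F -> F = T
P -> (U -> R) = T -> T = T
(P -> (U -> R)) & Q = T & F = F
Q -> S = F -> F = T
Q & R = F & F = F
(Q -> S) | (Q & R) = T | F = T
S -> ((Q -> S) | (Q & R)) = F -> T = T
((P -> (U -> R)) & Q) | (S -> ((Q -> S) | (Q & R))) = F | T = T
~(((P -> (U -> R)) & Q) | (S -> ((Q -> S) | (Q & R)))) = ~T = F
Q | U = F | F = F
R | S = F | F = F
(Q | U) -> (R | S) = F -> F = T
~((Q | U) -> (R | S)) = ~T = F
~~((Q | U) -> (R | S)) = ~F = T
Q -> ~~((Q | U) -> (R | S)) = F -> T = T
~(Q -> ~~((Q | U) -> (R | S))) = ~T = F
~(((P -> (U -> R)) & Q) | (S -> ((Q -> S) | (Q & R)))) -> ~(Q -> ~~((Q | U) -> (R | S))) = F -> F = T
Q | S = F | F = F
(~(((P -> (U -> R)) & Q) | (S -> ((Q -> S) | (Q & R)))) -> ~(Q -> ~~((Q | U) -> (R | S)))) -> (Q | S) = T -> F = F
~((~(((P -> (U -> R)) & Q) | (S -> ((Q -> S) | (Q & R)))) -> ~(Q -> ~~((Q | U) -> (R | S)))) -> (Q | S)) = ~F = T
S -> ~((~(((P -> (U -> R)) & Q) | (S -> ((Q -> S) | (Q & R)))) -> ~(Q -> ~~((Q | U) -> (R | S)))) -> (Q | S)) = F -> T = T
~(S -> ~((~(((P -> (U -> R)) & Q) | (S -> ((Q -> S) | (Q & R)))) -> ~(Q -> ~~((Q | U) -> (R | S)))) -> (Q | S))) = ~T = F
R -> S = F -> F = T
~(S -> ~((~(((P -> (U -> R)) & Q) | (S -> ((Q -> S) | (Q & R)))) -> ~(Q -> ~~((Q | U) -> (R | S)))) -> (Q | S))) -> (R -> S) = F -> T = T

T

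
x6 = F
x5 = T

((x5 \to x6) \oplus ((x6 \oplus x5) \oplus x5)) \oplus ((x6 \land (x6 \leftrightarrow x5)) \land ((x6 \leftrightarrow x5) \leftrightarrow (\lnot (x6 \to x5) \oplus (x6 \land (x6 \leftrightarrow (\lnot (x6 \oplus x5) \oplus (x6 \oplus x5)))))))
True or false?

Substituting x6=F, x5=T:
x5 \to x6 = T \to F = F
x6 \oplus x5 = F \oplus T = T
(x6 \oplus x5) \oplus x5 = T \oplus T = F
(x5 \to x6) \oplus ((x6 \oplus x5) \oplus x5) = F \oplus F = F
x6 \leftrightarrow x5 = F \leftrightarrow T = F
x6 \land (x6 \leftrightarrow x5) = F \land F = F
x6 \leftrightarrow x5 = F \leftrightarrow T = F
x6 \to x5 = F \to T = T
\lnot (x6 \to x5) = \lnot T = F
x6 \oplus x5 = F \oplus T = T
\lnot (x6 \oplus x5) = \lnot T = F
x6 \oplus x5 = F \oplus T = T
\lnot (x6 \oplus x5) \oplus (x6 \oplus x5) = F \oplus T = T
x6 \leftrightarrow (\lnot (x6 \oplus x5) \oplus (x6 \oplus x5)) = F \leftrightarrow T = F
x6 \land (x6 \leftrightarrow (\lnot (x6 \oplus x5) \oplus (x6 \oplus x5))) = F \land F = F
\lnot (x6 \to x5) \oplus (x6 \land (x6 \leftrightarrow (\lnot (x6 \oplus x5) \oplus (x6 \oplus x5)))) = F \oplus F = F
(x6 \leftrightarrow x5) \leftrightarrow (\lnot (x6 \to x5) \oplus (x6 \land (x6 \leftrightarrow (\lnot (x6 \oplus x5) \oplus (x6 \oplus x5))))) = F \leftrightarrow F = T
(x6 \land (x6 \leftrightarrow x5)) \land ((x6 \leftrightarrow x5) \leftrightarrow (\lnot (x6 \to x5) \oplus (x6 \land (x6 \leftrightarrow (\lnot (x6 \oplus x5) \oplus (x6 \oplus x5)))))) = F \land T = F
((x5 \to x6) \oplus ((x6 \oplus x5) \oplus x5)) \oplus ((x6 \land (x6 \leftrightarrow x5)) \land ((x6 \leftrightarrow x5) \leftrightarrow (\lnot (x6 \to x5) \oplus (x6 \land (x6 \leftrightarrow (\lnot (x6 \oplus x5) \oplus (x6 \oplus x5))))))) = F \oplus F = F

F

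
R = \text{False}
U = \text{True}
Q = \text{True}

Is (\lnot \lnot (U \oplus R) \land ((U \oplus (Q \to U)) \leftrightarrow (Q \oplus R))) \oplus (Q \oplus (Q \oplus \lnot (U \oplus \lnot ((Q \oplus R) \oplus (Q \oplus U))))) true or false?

U \oplus R = \text{True} \oplus \text{False} = \text{True}
\lnot (U \oplus R) = \lnot \text{True} = \text{False}
\lnot \lnot (U \oplus R) = \lnot \text{False} = \text{True}
Q \to U = \text{True} \to \text{True} = \text{True}
U \oplus (Q \to U) = \text{True} \oplus \text{True} = \text{False}
Q \oplus R = \text{True} \oplus \text{False} = \text{True}
(U \oplus (Q \to U)) \leftrightarrow (Q \oplus R) = \text{False} \leftrightarrow \text{True} = \text{False}
\lnot \lnot (U \oplus R) \land ((U \oplus (Q \to U)) \leftrightarrow (Q \oplus R)) = \text{True} \land \text{False} = \text{False}
Q \oplus R = \text{True} \oplus \text{False} = \text{True}
Q \oplus U = \text{True} \oplus \text{True} = \text{False}
(Q \oplus R) \oplus (Q \oplus U) = \text{True} \oplus \text{False} = \text{True}
\lnot ((Q \oplus R) \oplus (Q \oplus U)) = \lnot \text{True} = \text{False}
U \oplus \lnot ((Q \oplus R) \oplus (Q \oplus U)) = \text{True} \oplus \text{False} = \text{True}
\lnot (U \oplus \lnot ((Q \oplus R) \oplus (Q \oplus U))) = \lnot \text{True} = \text{False}
Q \oplus \lnot (U \oplus \lnot ((Q \oplus R) \oplus (Q \oplus U))) = \text{True} \oplus \text{False} = \text{True}
Q \oplus (Q \oplus \lnot (U \oplus \lnot ((Q \oplus R) \oplus (Q \oplus U)))) = \text{True} \oplus \text{True} = \text{False}
(\lnot \lnot (U \oplus R) \land ((U \oplus (Q \to U)) \leftrightarrow (Q \oplus R))) \oplus (Q \oplus (Q \oplus \lnot (U \oplus \lnot ((Q \oplus R) \oplus (Q \oplus U))))) = \text{False} \oplus \text{False} = \text{False}

\text{False}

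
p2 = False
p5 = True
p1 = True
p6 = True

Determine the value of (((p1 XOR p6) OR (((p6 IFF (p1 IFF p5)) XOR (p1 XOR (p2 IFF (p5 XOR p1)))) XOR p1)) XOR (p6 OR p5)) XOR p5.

False

p1 XOR p6 = True XOR True = False
p1 IFF p5 = True IFF True = True
p6 IFF (p1 IFF p5) = True IFF True = True
p5 XOR p1 = True XOR True = False
p2 IFF (p5 XOR p1) = False IFF False = True
p1 XOR (p2 IFF (p5 XOR p1)) = True XOR True = False
(p6 IFF (p1 IFF p5)) XOR (p1 XOR (p2 IFF (p5 XOR p1))) = True XOR False = True
((p6 IFF (p1 IFF p5)) XOR (p1 XOR (p2 IFF (p5 XOR p1)))) XOR p1 = True XOR True = False
(p1 XOR p6) OR (((p6 IFF (p1 IFF p5)) XOR (p1 XOR (p2 IFF (p5 XOR p1)))) XOR p1) = False OR False = False
p6 OR p5 = True OR True = True
((p1 XOR p6) OR (((p6 IFF (p1 IFF p5)) XOR (p1 XOR (p2 IFF (p5 XOR p1)))) XOR p1)) XOR (p6 OR p5) = False XOR True = True
(((p1 XOR p6) OR (((p6 IFF (p1 IFF p5)) XOR (p1 XOR (p2 IFF (p5 XOR p1)))) XOR p1)) XOR (p6 OR p5)) XOR p5 = True XOR True = False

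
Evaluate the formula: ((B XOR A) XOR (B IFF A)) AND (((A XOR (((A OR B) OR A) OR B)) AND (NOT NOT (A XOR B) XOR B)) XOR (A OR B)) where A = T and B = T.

B XOR A = T XOR T = F
B IFF A = T IFF T = T
(B XOR A) XOR (B IFF A) = F XOR T = T
A OR B = T OR T = T
(A OR B) OR A = T OR T = T
((A OR B) OR A) OR B = T OR T = T
A XOR (((A OR B) OR A) OR B) = T XOR T = F
A XOR B = T XOR T = F
NOT (A XOR B) = NOT F = T
NOT NOT (A XOR B) = NOT T = F
NOT NOT (A XOR B) XOR B = F XOR T = T
(A XOR (((A OR B) OR A) OR B)) AND (NOT NOT (A XOR B) XOR B) = F AND T = F
A OR B = T OR T = T
((A XOR (((A OR B) OR A) OR B)) AND (NOT NOT (A XOR B) XOR B)) XOR (A OR B) = F XOR T = T
((B XOR A) XOR (B IFF A)) AND (((A XOR (((A OR B) OR A) OR B)) AND (NOT NOT (A XOR B) XOR B)) XOR (A OR B)) = T AND T = T

T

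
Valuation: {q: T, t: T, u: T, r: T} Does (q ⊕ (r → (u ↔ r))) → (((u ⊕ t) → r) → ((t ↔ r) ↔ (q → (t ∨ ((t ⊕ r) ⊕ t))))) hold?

T

u ↔ r = T ↔ T = T
r → (u ↔ r) = T → T = T
q ⊕ (r → (u ↔ r)) = T ⊕ T = F
u ⊕ t = T ⊕ T = F
(u ⊕ t) → r = F → T = T
t ↔ r = T ↔ T = T
t ⊕ r = T ⊕ T = F
(t ⊕ r) ⊕ t = F ⊕ T = T
t ∨ ((t ⊕ r) ⊕ t) = T ∨ T = T
q → (t ∨ ((t ⊕ r) ⊕ t)) = T → T = T
(t ↔ r) ↔ (q → (t ∨ ((t ⊕ r) ⊕ t))) = T ↔ T = T
((u ⊕ t) → r) → ((t ↔ r) ↔ (q → (t ∨ ((t ⊕ r) ⊕ t)))) = T → T = T
(q ⊕ (r → (u ↔ r))) → (((u ⊕ t) → r) → ((t ↔ r) ↔ (q → (t ∨ ((t ⊕ r) ⊕ t))))) = F → T = T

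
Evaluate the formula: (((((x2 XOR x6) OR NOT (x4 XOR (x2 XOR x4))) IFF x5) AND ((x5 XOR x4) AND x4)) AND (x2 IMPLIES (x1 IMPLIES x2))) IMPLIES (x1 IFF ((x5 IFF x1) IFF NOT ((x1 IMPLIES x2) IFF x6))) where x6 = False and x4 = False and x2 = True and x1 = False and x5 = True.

x2 XOR x6 = True XOR False = True
x2 XOR x4 = True XOR False = True
x4 XOR (x2 XOR x4) = False XOR True = True
NOT (x4 XOR (x2 XOR x4)) = NOT True = False
(x2 XOR x6) OR NOT (x4 XOR (x2 XOR x4)) = True OR False = True
((x2 XOR x6) OR NOT (x4 XOR (x2 XOR x4))) IFF x5 = True IFF True = True
x5 XOR x4 = True XOR False = True
(x5 XOR x4) AND x4 = True AND False = False
(((x2 XOR x6) OR NOT (x4 XOR (x2 XOR x4))) IFF x5) AND ((x5 XOR x4) AND x4) = True AND False = False
x1 IMPLIES x2 = False IMPLIES True = True
x2 IMPLIES (x1 IMPLIES x2) = True IMPLIES True = True
((((x2 XOR x6) OR NOT (x4 XOR (x2 XOR x4))) IFF x5) AND ((x5 XOR x4) AND x4)) AND (x2 IMPLIES (x1 IMPLIES x2)) = False AND True = False
x5 IFF x1 = True IFF False = False
x1 IMPLIES x2 = False IMPLIES True = True
(x1 IMPLIES x2) IFF x6 = True IFF False = False
NOT ((x1 IMPLIES x2) IFF x6) = NOT False = True
(x5 IFF x1) IFF NOT ((x1 IMPLIES x2) IFF x6) = False IFF True = False
x1 IFF ((x5 IFF x1) IFF NOT ((x1 IMPLIES x2) IFF x6)) = False IFF False = True
(((((x2 XOR x6) OR NOT (x4 XOR (x2 XOR x4))) IFF x5) AND ((x5 XOR x4) AND x4)) AND (x2 IMPLIES (x1 IMPLIES x2))) IMPLIES (x1 IFF ((x5 IFF x1) IFF NOT ((x1 IMPLIES x2) IFF x6))) = False IMPLIES True = True

True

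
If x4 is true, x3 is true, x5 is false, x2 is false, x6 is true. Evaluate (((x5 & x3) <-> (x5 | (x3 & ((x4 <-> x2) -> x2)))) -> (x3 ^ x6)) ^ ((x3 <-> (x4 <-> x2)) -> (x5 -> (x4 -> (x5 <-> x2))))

x5 & x3 = 0 & 1 = 0
x4 <-> x2 = 1 <-> 0 = 0
(x4 <-> x2) -> x2 = 0 -> 0 = 1
x3 & ((x4 <-> x2) -> x2) = 1 & 1 = 1
x5 | (x3 & ((x4 <-> x2) -> x2)) = 0 | 1 = 1
(x5 & x3) <-> (x5 | (x3 & ((x4 <-> x2) -> x2))) = 0 <-> 1 = 0
x3 ^ x6 = 1 ^ 1 = 0
((x5 & x3) <-> (x5 | (x3 & ((x4 <-> x2) -> x2)))) -> (x3 ^ x6) = 0 -> 0 = 1
x4 <-> x2 = 1 <-> 0 = 0
x3 <-> (x4 <-> x2) = 1 <-> 0 = 0
x5 <-> x2 = 0 <-> 0 = 1
x4 -> (x5 <-> x2) = 1 -> 1 = 1
x5 -> (x4 -> (x5 <-> x2)) = 0 -> 1 = 1
(x3 <-> (x4 <-> x2)) -> (x5 -> (x4 -> (x5 <-> x2))) = 0 -> 1 = 1
(((x5 & x3) <-> (x5 | (x3 & ((x4 <-> x2) -> x2)))) -> (x3 ^ x6)) ^ ((x3 <-> (x4 <-> x2)) -> (x5 -> (x4 -> (x5 <-> x2)))) = 1 ^ 1 = 0

0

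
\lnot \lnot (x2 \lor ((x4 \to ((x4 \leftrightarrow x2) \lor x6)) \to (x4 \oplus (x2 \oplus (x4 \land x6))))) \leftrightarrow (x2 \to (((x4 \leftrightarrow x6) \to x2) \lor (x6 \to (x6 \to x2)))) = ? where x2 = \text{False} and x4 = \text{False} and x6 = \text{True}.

x4 \leftrightarrow x2 = \text{False} \leftrightarrow \text{False} = \text{True}
(x4 \leftrightarrow x2) \lor x6 = \text{True} \lor \text{True} = \text{True}
x4 \to ((x4 \leftrightarrow x2) \lor x6) = \text{False} \to \text{True} = \text{True}
x4 \land x6 = \text{False} \land \text{True} = \text{False}
x2 \oplus (x4 \land x6) = \text{False} \oplus \text{False} = \text{False}
x4 \oplus (x2 \oplus (x4 \land x6)) = \text{False} \oplus \text{False} = \text{False}
(x4 \to ((x4 \leftrightarrow x2) \lor x6)) \to (x4 \oplus (x2 \oplus (x4 \land x6))) = \text{True} \to \text{False} = \text{False}
x2 \lor ((x4 \to ((x4 \leftrightarrow x2) \lor x6)) \to (x4 \oplus (x2 \oplus (x4 \land x6)))) = \text{False} \lor \text{False} = \text{False}
\lnot (x2 \lor ((x4 \to ((x4 \leftrightarrow x2) \lor x6)) \to (x4 \oplus (x2 \oplus (x4 \land x6))))) = \lnot \text{False} = \text{True}
\lnot \lnot (x2 \lor ((x4 \to ((x4 \leftrightarrow x2) \lor x6)) \to (x4 \oplus (x2 \oplus (x4 \land x6))))) = \lnot \text{True} = \text{False}
x4 \leftrightarrow x6 = \text{False} \leftrightarrow \text{True} = \text{False}
(x4 \leftrightarrow x6) \to x2 = \text{False} \to \text{False} = \text{True}
x6 \to x2 = \text{True} \to \text{False} = \text{False}
x6 \to (x6 \to x2) = \text{True} \to \text{False} = \text{False}
((x4 \leftrightarrow x6) \to x2) \lor (x6 \to (x6 \to x2)) = \text{True} \lor \text{False} = \text{True}
x2 \to (((x4 \leftrightarrow x6) \to x2) \lor (x6 \to (x6 \to x2))) = \text{False} \to \text{True} = \text{True}
\lnot \lnot (x2 \lor ((x4 \to ((x4 \leftrightarrow x2) \lor x6)) \to (x4 \oplus (x2 \oplus (x4 \land x6))))) \leftrightarrow (x2 \to (((x4 \leftrightarrow x6) \to x2) \lor (x6 \to (x6 \to x2)))) = \text{False} \leftrightarrow \text{True} = \text{False}

\text{False}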